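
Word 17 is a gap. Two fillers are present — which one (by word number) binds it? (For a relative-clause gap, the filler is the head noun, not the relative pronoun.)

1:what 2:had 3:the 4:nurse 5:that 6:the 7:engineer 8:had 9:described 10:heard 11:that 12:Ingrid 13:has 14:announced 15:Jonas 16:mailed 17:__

1

The marked gap is the direct object of "mailed".
Its filler is the fronted wh-phrase "what", at word 1.
(The other dependency links word 4 to a gap after word 9.)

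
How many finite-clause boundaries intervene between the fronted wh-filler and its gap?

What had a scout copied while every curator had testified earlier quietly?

0

"what" originates inside the matrix clause — no clause boundary is crossed.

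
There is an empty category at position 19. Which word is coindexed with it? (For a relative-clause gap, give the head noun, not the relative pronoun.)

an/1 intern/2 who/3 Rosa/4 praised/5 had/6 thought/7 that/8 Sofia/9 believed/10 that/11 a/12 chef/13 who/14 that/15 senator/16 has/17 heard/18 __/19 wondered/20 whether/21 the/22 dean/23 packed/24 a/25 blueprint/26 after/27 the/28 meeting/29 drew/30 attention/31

13

The gap at 19 is the subject of "wondered", inside a relative clause.
The relative pronoun is "who" (word 14); it is bound by the head noun immediately before it.
Its filler is the head noun "chef", at word 13.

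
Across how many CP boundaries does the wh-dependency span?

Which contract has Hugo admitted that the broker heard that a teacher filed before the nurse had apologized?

"which contract" is extracted from the object of "filed".
Boundaries crossed, outermost first: [that], [that] — 2 in total.

2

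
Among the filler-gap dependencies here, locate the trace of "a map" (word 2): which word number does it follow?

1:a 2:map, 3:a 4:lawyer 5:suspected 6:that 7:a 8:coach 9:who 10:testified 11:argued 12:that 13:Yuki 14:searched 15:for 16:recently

15

The displaced element is "a map" (word 2).
It is linked across 2 clause boundaries (that → that).
It functions as the object of the preposition "for" of "searched", so the gap sits immediately after word 15 ("for").
Base order: A lawyer suspected that a coach who testified argued that Yuki searched for a map recently.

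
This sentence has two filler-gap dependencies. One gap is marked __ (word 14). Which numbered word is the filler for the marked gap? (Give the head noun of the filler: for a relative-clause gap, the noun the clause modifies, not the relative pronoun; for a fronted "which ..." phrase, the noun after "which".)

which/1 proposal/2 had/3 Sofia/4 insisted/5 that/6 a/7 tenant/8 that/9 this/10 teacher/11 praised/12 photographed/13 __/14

The marked gap is the direct object of "photographed".
Its filler is the fronted wh-phrase "which proposal", at word 2.
(The other dependency links word 8 to a gap after word 12.)

2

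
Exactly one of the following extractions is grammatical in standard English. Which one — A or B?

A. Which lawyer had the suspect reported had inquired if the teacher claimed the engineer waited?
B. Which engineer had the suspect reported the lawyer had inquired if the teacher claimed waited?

In B, the wh-phrase is extracted from inside a wh-island (introduced by "if"), which blocks movement.
In A, the extraction path crosses only that-complement boundaries, which are transparent.
So A is grammatical.

A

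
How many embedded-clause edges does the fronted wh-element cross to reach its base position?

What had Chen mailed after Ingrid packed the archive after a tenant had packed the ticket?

"what" originates inside the matrix clause — no clause boundary is crossed.

0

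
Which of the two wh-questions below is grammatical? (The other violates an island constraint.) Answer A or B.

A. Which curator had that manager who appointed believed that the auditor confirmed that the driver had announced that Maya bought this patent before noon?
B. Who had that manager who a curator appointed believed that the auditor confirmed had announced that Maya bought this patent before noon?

In A, the wh-phrase is extracted from inside a complex-NP island (relative clause) (introduced by "who"), which blocks movement.
In B, the extraction path crosses only that-complement boundaries, which are transparent.
So B is grammatical.

B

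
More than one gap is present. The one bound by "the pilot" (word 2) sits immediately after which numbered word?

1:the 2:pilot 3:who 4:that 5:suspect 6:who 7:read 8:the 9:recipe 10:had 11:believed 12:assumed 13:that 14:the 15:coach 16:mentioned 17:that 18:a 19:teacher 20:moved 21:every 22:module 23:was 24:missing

The displaced element is "the pilot" (word 2).
It is linked across 1 clause boundary (Ø).
It functions as the subject of "assumed", so the gap sits immediately after word 11 ("believed").
Base order: That suspect who read the recipe had believed that the pilot assumed that the coach mentioned that a teacher moved every module.

11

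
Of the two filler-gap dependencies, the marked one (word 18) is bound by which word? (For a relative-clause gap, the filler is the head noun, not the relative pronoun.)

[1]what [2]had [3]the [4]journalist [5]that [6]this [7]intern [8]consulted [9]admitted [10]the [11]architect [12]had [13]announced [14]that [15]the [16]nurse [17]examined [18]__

1

The marked gap is the direct object of "examined".
Its filler is the fronted wh-phrase "what", at word 1.
(The other dependency links word 4 to a gap after word 8.)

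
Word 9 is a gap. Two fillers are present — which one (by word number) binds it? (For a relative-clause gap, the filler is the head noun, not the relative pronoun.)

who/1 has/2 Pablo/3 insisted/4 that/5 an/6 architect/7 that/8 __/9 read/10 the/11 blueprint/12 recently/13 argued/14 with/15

The marked gap is inside the relative clause, the subject of "read".
Its filler is the head noun "architect" (via "that"), at word 7.
(The other dependency links word 1 to a gap after word 15.)

7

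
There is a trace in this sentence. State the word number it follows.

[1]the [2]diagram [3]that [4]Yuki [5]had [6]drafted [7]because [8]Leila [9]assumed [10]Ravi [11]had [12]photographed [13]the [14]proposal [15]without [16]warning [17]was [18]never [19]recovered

The displaced element is "the diagram" (word 2).
It functions as the direct object of "drafted", so the gap sits immediately after word 6 ("drafted").
Base order: Yuki had drafted the diagram because Leila assumed Ravi had photographed the proposal without warning.

6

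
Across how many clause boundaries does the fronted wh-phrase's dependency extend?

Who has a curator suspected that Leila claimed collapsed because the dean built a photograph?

"who" is extracted from the subject of "collapsed".
Boundaries crossed, outermost first: [that], [Ø] — 2 in total.

2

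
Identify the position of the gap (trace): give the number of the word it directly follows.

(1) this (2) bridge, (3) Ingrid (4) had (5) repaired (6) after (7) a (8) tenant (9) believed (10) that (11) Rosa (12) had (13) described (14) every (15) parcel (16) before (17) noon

5

The displaced element is "this bridge" (word 2).
It functions as the direct object of "repaired", so the gap sits immediately after word 5 ("repaired").
Base order: Ingrid had repaired this bridge after a tenant believed that Rosa had described every parcel before noon.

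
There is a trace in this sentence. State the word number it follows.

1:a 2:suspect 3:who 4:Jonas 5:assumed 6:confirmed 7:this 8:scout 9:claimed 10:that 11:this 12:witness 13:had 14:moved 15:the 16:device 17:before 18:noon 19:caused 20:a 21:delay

5

The displaced element is "a suspect" (word 2).
It is linked across 1 clause boundary (Ø).
It functions as the subject of "confirmed", so the gap sits immediately after word 5 ("assumed").
Base order: Jonas assumed that a suspect confirmed this scout claimed that this witness had moved the device before noon.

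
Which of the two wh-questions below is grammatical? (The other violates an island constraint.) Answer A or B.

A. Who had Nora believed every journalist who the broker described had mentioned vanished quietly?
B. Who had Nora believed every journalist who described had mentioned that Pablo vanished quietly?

In B, the wh-phrase is extracted from inside a complex-NP island (relative clause) (introduced by "who"), which blocks movement.
In A, the extraction path crosses only that-complement boundaries, which are transparent.
So A is grammatical.

A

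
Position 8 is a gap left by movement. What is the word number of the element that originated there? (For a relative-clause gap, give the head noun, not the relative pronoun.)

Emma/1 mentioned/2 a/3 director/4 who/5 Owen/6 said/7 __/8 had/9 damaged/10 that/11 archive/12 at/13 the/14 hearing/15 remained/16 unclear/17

4

The gap at 8 is the subject of "damaged", inside a relative clause.
The relative pronoun is "who" (word 5); it is bound by the head noun immediately before it.
Its filler is the head noun "director", at word 4.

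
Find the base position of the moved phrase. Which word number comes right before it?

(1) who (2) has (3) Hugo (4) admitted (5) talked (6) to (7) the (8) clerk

The displaced element is "who" (word 1).
It is linked across 1 clause boundary (Ø).
It functions as the subject of "talked", so the gap sits immediately after word 4 ("admitted").
Base order: Hugo has admitted that who talked to the clerk.

4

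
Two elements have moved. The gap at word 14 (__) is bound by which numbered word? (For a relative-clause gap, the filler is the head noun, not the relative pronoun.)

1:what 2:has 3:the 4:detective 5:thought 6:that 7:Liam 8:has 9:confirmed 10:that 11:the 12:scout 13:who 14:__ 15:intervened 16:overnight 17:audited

12

The marked gap is inside the relative clause, the subject of "intervened".
Its filler is the head noun "scout" (via "who"), at word 12.
(The other dependency links word 1 to a gap after word 17.)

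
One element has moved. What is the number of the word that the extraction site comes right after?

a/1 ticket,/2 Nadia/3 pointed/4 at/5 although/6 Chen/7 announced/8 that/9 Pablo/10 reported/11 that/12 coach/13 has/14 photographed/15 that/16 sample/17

5

The displaced element is "a ticket" (word 2).
It functions as the object of the preposition "at" of "pointed", so the gap sits immediately after word 5 ("at").
Base order: Nadia pointed at a ticket although Chen announced that Pablo reported that coach has photographed that sample.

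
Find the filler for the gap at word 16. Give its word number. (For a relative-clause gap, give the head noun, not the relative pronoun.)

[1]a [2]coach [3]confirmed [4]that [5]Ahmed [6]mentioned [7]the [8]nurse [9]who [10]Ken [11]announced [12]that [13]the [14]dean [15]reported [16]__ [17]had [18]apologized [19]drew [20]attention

The gap at 16 is the subject of "apologized", inside a relative clause.
The relative pronoun is "who" (word 9); it is bound by the head noun immediately before it.
Its filler is the head noun "nurse", at word 8.

8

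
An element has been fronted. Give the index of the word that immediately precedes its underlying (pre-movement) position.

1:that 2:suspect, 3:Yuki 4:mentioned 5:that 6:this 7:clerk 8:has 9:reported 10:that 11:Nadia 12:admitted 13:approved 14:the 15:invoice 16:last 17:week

The displaced element is "that suspect" (word 2).
It is linked across 3 clause boundaries (that → that → Ø).
It functions as the subject of "approved", so the gap sits immediately after word 12 ("admitted").
Base order: Yuki mentioned that this clerk has reported that Nadia admitted that that suspect approved the invoice last week.

12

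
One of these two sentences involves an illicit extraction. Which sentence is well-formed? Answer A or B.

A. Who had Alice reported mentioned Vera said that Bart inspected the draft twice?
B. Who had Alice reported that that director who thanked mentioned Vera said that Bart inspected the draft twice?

In B, the wh-phrase is extracted from inside a complex-NP island (relative clause) (introduced by "who"), which blocks movement.
In A, the extraction path crosses only that-complement boundaries, which are transparent.
So A is grammatical.

A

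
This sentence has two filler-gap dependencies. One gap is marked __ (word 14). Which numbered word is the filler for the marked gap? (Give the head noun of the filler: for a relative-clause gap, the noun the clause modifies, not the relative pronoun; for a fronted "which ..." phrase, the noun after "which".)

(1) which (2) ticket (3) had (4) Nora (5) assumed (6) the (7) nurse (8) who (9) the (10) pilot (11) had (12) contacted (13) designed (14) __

2

The marked gap is the direct object of "designed".
Its filler is the fronted wh-phrase "which ticket", at word 2.
(The other dependency links word 7 to a gap after word 12.)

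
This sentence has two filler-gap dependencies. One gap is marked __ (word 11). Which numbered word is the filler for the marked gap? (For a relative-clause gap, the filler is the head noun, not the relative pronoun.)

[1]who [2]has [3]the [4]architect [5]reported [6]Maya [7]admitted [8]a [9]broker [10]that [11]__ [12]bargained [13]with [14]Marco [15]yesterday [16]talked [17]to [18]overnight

The marked gap is inside the relative clause, the subject of "bargained".
Its filler is the head noun "broker" (via "that"), at word 9.
(The other dependency links word 1 to a gap after word 17.)

9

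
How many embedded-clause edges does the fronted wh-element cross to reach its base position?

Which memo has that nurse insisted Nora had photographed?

1

"which memo" is extracted from the object of "photographed".
Boundaries crossed, outermost first: [Ø] — 1 in total.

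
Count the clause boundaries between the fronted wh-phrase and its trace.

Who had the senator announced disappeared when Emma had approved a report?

"who" is extracted from the subject of "disappeared".
Boundaries crossed, outermost first: [Ø] — 1 in total.

1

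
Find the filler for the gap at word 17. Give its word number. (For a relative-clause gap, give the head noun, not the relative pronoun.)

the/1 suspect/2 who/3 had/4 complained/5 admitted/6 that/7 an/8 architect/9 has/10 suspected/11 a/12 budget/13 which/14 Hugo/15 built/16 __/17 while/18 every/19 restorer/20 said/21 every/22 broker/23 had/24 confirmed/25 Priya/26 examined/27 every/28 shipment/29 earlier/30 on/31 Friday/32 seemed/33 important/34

13

The gap at 17 is the object of "built", inside a relative clause.
The relative pronoun is "which" (word 14); it is bound by the head noun immediately before it.
Its filler is the head noun "budget", at word 13.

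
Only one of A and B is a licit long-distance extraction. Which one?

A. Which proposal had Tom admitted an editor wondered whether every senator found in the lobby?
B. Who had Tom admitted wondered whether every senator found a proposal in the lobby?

In A, the wh-phrase is extracted from inside a wh-island (introduced by "whether"), which blocks movement.
In B, the extraction path crosses only that-complement boundaries, which are transparent.
So B is grammatical.

B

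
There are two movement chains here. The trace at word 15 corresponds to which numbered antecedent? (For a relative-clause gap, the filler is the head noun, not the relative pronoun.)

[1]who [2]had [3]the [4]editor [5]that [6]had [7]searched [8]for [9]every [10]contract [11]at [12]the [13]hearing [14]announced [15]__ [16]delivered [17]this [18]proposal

1

The marked gap is the subject of "delivered".
Its filler is the fronted wh-phrase "who", at word 1.
(The other dependency links word 4 to a gap after word 5.)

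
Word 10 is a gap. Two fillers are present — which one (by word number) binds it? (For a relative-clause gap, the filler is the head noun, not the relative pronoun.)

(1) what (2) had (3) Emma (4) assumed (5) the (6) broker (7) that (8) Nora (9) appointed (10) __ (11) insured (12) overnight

6

The marked gap is inside the relative clause, the direct object of "appointed".
Its filler is the head noun "broker" (via "that"), at word 6.
(The other dependency links word 1 to a gap after word 11.)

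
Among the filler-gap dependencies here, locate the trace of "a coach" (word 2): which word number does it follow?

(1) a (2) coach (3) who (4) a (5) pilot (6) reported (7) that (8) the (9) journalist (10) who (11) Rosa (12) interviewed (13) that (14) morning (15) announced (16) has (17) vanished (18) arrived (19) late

15

The displaced element is "a coach" (word 2).
It is linked across 2 clause boundaries (that → Ø).
It functions as the subject of "vanished", so the gap sits immediately after word 15 ("announced").
Base order: A pilot reported that the journalist who Rosa interviewed that morning announced that a coach has vanished.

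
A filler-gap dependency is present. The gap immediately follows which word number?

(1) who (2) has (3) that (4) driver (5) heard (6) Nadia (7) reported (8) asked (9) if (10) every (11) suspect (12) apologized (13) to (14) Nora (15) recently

The displaced element is "who" (word 1).
It is linked across 2 clause boundaries (Ø → Ø).
It functions as the subject of "asked", so the gap sits immediately after word 7 ("reported").
Base order: That driver has heard Nadia reported that who asked if every suspect apologized to Nora recently.

7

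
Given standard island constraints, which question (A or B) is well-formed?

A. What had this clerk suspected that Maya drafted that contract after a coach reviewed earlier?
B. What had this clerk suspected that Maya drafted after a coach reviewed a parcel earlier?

B

In A, the wh-phrase is extracted from inside an adjunct island (introduced by "after"), which blocks movement.
In B, the extraction path crosses only that-complement boundaries, which are transparent.
So B is grammatical.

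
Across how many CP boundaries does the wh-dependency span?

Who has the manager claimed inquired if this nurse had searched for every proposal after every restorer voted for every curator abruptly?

"who" is extracted from the subject of "inquired".
Boundaries crossed, outermost first: [Ø] — 1 in total.

1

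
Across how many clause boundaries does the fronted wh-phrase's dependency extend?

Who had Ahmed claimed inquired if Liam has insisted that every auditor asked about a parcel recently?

1

"who" is extracted from the subject of "inquired".
Boundaries crossed, outermost first: [Ø] — 1 in total.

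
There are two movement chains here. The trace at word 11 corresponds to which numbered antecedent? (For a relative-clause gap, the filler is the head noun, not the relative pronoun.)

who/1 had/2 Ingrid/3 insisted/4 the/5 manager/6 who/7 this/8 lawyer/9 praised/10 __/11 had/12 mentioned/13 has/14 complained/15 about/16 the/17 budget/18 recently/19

The marked gap is inside the relative clause, the direct object of "praised".
Its filler is the head noun "manager" (via "who"), at word 6.
(The other dependency links word 1 to a gap after word 13.)

6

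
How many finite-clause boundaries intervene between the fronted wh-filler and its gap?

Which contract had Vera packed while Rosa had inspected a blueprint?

"which contract" originates inside the matrix clause — no clause boundary is crossed.

0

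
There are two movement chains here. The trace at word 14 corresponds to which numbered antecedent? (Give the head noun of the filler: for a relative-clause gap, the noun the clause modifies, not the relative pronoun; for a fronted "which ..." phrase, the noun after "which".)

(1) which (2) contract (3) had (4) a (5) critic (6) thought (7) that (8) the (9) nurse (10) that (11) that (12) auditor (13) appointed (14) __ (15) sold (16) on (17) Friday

9

The marked gap is inside the relative clause, the direct object of "appointed".
Its filler is the head noun "nurse" (via "that"), at word 9.
(The other dependency links word 2 to a gap after word 15.)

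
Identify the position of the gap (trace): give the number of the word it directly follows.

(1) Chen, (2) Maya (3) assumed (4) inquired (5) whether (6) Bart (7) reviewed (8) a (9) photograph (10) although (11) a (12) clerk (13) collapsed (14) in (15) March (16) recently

The displaced element is "Chen" (word 1).
It is linked across 1 clause boundary (Ø).
It functions as the subject of "inquired", so the gap sits immediately after word 3 ("assumed").
Base order: Maya assumed that Chen inquired whether Bart reviewed a photograph although a clerk collapsed in March recently.

3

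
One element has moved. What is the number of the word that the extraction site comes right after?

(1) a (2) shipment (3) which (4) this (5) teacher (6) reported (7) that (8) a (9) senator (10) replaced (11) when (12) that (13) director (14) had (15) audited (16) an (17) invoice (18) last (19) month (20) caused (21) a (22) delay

10

The displaced element is "a shipment" (word 2).
It is linked across 1 clause boundary (that).
It functions as the direct object of "replaced", so the gap sits immediately after word 10 ("replaced").
Base order: This teacher reported that a senator replaced a shipment when that director had audited an invoice last month.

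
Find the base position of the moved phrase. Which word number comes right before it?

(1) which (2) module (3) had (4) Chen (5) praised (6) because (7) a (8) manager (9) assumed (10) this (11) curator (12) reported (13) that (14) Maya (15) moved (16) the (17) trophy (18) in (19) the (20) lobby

5

The displaced element is "which module" (word 2).
It functions as the direct object of "praised", so the gap sits immediately after word 5 ("praised").
Base order: Chen had praised which module because a manager assumed this curator reported that Maya moved the trophy in the lobby.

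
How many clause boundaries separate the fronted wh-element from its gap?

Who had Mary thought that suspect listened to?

"who" is extracted from the PP object of "listened".
Boundaries crossed, outermost first: [Ø] — 1 in total.

1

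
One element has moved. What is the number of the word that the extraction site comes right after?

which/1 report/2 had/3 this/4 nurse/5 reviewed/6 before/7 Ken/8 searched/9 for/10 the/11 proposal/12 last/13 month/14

6

The displaced element is "which report" (word 2).
It functions as the direct object of "reviewed", so the gap sits immediately after word 6 ("reviewed").
Base order: This nurse had reviewed which report before Ken searched for the proposal last month.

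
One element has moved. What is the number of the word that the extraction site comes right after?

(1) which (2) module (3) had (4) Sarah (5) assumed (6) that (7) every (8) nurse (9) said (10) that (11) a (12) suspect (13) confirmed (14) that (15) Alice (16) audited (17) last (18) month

16

The displaced element is "which module" (word 2).
It is linked across 3 clause boundaries (that → that → that).
It functions as the direct object of "audited", so the gap sits immediately after word 16 ("audited").
Base order: Sarah had assumed that every nurse said that a suspect confirmed that Alice audited which module last month.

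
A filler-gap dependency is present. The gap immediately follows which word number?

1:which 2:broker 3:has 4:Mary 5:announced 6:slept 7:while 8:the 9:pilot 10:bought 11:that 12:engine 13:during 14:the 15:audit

5

The displaced element is "which broker" (word 2).
It is linked across 1 clause boundary (Ø).
It functions as the subject of "slept", so the gap sits immediately after word 5 ("announced").
Base order: Mary has announced which broker slept while the pilot bought that engine during the audit.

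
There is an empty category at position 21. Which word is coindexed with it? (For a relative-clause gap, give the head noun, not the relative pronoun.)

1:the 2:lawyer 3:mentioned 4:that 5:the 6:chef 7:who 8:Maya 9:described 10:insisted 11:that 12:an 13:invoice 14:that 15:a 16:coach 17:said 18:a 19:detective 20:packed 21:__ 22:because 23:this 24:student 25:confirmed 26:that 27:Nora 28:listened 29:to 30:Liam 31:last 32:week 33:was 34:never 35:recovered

13

The gap at 21 is the object of "packed", inside a relative clause.
The relative pronoun is "that" (word 14); it is bound by the head noun immediately before it.
Its filler is the head noun "invoice", at word 13.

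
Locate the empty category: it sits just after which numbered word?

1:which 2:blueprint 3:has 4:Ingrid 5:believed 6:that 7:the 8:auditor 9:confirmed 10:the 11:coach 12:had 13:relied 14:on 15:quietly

The displaced element is "which blueprint" (word 2).
It is linked across 2 clause boundaries (that → Ø).
It functions as the object of the preposition "on" of "relied", so the gap sits immediately after word 14 ("on").
Base order: Ingrid has believed that the auditor confirmed the coach had relied on which blueprint quietly.

14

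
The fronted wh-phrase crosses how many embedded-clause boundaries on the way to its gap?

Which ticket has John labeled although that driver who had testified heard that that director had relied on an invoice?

"which ticket" originates inside the matrix clause — no clause boundary is crossed.

0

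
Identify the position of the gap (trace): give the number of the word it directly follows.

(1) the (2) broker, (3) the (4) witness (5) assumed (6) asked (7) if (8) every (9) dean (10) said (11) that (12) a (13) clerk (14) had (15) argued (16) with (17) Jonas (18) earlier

The displaced element is "the broker" (word 2).
It is linked across 1 clause boundary (Ø).
It functions as the subject of "asked", so the gap sits immediately after word 5 ("assumed").
Base order: The witness assumed that the broker asked if every dean said that a clerk had argued with Jonas earlier.

5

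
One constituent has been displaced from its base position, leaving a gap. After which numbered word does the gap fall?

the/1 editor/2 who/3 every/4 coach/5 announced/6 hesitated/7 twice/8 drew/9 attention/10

6

The displaced element is "the editor" (word 2).
It is linked across 1 clause boundary (Ø).
It functions as the subject of "hesitated", so the gap sits immediately after word 6 ("announced").
Base order: Every coach announced that the editor hesitated twice.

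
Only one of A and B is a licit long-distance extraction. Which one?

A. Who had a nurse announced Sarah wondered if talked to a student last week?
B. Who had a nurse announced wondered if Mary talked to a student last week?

B

In A, the wh-phrase is extracted from inside a wh-island (introduced by "if"), which blocks movement.
In B, the extraction path crosses only that-complement boundaries, which are transparent.
So B is grammatical.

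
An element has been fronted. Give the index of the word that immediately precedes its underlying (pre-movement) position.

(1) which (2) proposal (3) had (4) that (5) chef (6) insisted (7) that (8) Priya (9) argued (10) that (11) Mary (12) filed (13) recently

12

The displaced element is "which proposal" (word 2).
It is linked across 2 clause boundaries (that → that).
It functions as the direct object of "filed", so the gap sits immediately after word 12 ("filed").
Base order: That chef had insisted that Priya argued that Mary filed which proposal recently.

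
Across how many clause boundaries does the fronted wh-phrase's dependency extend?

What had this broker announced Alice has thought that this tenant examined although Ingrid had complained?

2

"what" is extracted from the object of "examined".
Boundaries crossed, outermost first: [Ø], [that] — 2 in total.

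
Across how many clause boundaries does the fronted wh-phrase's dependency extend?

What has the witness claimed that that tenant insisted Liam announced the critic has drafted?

"what" is extracted from the object of "drafted".
Boundaries crossed, outermost first: [that], [Ø], [Ø] — 3 in total.

3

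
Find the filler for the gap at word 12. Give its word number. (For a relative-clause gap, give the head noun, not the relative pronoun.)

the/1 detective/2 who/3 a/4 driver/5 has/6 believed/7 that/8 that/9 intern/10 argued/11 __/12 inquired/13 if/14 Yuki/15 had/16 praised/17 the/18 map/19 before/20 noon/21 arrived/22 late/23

The gap at 12 is the subject of "inquired", inside a relative clause.
The relative pronoun is "who" (word 3); it is bound by the head noun immediately before it.
Its filler is the head noun "detective", at word 2.

2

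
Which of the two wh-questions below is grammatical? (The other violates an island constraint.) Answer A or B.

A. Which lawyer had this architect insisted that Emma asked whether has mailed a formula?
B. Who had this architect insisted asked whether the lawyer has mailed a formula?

B

In A, the wh-phrase is extracted from inside a wh-island (introduced by "whether"), which blocks movement.
In B, the extraction path crosses only that-complement boundaries, which are transparent.
So B is grammatical.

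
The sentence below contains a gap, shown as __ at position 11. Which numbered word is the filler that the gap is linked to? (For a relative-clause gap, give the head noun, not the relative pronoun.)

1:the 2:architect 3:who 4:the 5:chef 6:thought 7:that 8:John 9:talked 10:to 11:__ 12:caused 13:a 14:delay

The gap at 11 is the prepositional object of "talked", inside a relative clause.
The relative pronoun is "who" (word 3); it is bound by the head noun immediately before it.
Its filler is the head noun "architect", at word 2.

2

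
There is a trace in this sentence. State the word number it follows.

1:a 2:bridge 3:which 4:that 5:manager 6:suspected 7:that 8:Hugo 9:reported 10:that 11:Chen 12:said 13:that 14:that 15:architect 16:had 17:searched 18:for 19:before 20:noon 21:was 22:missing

The displaced element is "a bridge" (word 2).
It is linked across 3 clause boundaries (that → that → that).
It functions as the object of the preposition "for" of "searched", so the gap sits immediately after word 18 ("for").
Base order: That manager suspected that Hugo reported that Chen said that that architect had searched for a bridge before noon.

18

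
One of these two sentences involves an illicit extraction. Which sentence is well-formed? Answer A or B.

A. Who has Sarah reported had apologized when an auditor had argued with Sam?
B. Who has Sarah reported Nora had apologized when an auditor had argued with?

In B, the wh-phrase is extracted from inside an adjunct island (introduced by "when"), which blocks movement.
In A, the extraction path crosses only that-complement boundaries, which are transparent.
So A is grammatical.

A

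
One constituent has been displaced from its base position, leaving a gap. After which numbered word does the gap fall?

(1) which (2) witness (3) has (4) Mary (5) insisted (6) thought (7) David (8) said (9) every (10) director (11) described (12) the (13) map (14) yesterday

The displaced element is "which witness" (word 2).
It is linked across 1 clause boundary (Ø).
It functions as the subject of "thought", so the gap sits immediately after word 5 ("insisted").
Base order: Mary has insisted which witness thought David said every director described the map yesterday.

5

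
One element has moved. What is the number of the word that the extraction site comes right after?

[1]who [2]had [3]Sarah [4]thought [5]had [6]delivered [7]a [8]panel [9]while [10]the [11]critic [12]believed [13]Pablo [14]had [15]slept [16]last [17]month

4

The displaced element is "who" (word 1).
It is linked across 1 clause boundary (Ø).
It functions as the subject of "delivered", so the gap sits immediately after word 4 ("thought").
Base order: Sarah had thought that who had delivered a panel while the critic believed Pablo had slept last month.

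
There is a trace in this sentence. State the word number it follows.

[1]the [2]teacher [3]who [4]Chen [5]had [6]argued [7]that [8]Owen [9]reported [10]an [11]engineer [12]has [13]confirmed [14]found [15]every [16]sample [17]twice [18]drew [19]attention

The displaced element is "the teacher" (word 2).
It is linked across 3 clause boundaries (that → Ø → Ø).
It functions as the subject of "found", so the gap sits immediately after word 13 ("confirmed").
Base order: Chen had argued that Owen reported an engineer has confirmed that the teacher found every sample twice.

13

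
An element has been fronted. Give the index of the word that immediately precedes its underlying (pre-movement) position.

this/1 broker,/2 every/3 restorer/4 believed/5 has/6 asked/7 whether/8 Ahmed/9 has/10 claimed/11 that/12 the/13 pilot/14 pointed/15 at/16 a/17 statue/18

5

The displaced element is "this broker" (word 2).
It is linked across 1 clause boundary (Ø).
It functions as the subject of "asked", so the gap sits immediately after word 5 ("believed").
Base order: Every restorer believed that this broker has asked whether Ahmed has claimed that the pilot pointed at a statue.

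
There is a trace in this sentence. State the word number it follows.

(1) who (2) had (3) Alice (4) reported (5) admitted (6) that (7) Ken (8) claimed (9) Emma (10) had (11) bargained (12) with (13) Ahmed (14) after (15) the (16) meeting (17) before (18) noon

4

The displaced element is "who" (word 1).
It is linked across 1 clause boundary (Ø).
It functions as the subject of "admitted", so the gap sits immediately after word 4 ("reported").
Base order: Alice had reported that who admitted that Ken claimed Emma had bargained with Ahmed after the meeting before noon.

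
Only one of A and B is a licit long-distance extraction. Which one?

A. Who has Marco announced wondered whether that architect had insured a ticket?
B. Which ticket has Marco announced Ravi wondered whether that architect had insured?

A

In B, the wh-phrase is extracted from inside a wh-island (introduced by "whether"), which blocks movement.
In A, the extraction path crosses only that-complement boundaries, which are transparent.
So A is grammatical.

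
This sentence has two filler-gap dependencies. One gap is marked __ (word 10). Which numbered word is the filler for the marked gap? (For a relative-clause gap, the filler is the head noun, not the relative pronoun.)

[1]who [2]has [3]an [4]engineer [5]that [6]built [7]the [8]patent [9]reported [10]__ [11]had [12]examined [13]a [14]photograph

1

The marked gap is the subject of "examined".
Its filler is the fronted wh-phrase "who", at word 1.
(The other dependency links word 4 to a gap after word 5.)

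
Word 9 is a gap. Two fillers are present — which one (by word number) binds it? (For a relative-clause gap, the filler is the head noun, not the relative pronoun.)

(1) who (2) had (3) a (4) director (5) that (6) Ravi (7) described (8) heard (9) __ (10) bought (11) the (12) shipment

1

The marked gap is the subject of "bought".
Its filler is the fronted wh-phrase "who", at word 1.
(The other dependency links word 4 to a gap after word 7.)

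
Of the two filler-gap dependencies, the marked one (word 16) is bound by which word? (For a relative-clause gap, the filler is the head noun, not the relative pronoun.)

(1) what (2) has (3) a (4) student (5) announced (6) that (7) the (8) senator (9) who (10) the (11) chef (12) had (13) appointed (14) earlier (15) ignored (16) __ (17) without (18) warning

The marked gap is the direct object of "ignored".
Its filler is the fronted wh-phrase "what", at word 1.
(The other dependency links word 8 to a gap after word 13.)

1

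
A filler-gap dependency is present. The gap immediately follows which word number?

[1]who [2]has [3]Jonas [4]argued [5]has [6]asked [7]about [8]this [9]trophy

The displaced element is "who" (word 1).
It is linked across 1 clause boundary (Ø).
It functions as the subject of "asked", so the gap sits immediately after word 4 ("argued").
Base order: Jonas has argued that who has asked about this trophy.

4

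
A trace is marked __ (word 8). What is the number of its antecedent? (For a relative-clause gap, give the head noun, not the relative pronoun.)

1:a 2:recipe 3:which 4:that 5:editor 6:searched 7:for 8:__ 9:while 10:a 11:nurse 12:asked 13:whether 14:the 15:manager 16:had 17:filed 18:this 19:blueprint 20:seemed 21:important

2

The gap at 8 is the prepositional object of "searched", inside a relative clause.
The relative pronoun is "which" (word 3); it is bound by the head noun immediately before it.
Its filler is the head noun "recipe", at word 2.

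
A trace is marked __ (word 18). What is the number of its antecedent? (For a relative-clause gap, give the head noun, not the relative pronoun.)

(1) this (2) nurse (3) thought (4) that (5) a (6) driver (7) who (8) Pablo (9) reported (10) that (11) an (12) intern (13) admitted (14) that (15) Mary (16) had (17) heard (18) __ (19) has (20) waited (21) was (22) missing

The gap at 18 is the subject of "waited", inside a relative clause.
The relative pronoun is "who" (word 7); it is bound by the head noun immediately before it.
Its filler is the head noun "driver", at word 6.

6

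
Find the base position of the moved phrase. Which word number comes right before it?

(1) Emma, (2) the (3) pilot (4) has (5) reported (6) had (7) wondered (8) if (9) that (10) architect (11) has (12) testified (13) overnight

The displaced element is "Emma" (word 1).
It is linked across 1 clause boundary (Ø).
It functions as the subject of "wondered", so the gap sits immediately after word 5 ("reported").
Base order: The pilot has reported that Emma had wondered if that architect has testified overnight.

5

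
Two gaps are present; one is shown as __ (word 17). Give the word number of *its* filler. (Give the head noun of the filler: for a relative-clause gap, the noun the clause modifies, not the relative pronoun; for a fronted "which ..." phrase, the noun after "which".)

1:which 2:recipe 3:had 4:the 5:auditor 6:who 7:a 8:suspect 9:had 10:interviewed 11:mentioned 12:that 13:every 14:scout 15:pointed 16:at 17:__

2

The marked gap is the object of the preposition "at" of "pointed".
Its filler is the fronted wh-phrase "which recipe", at word 2.
(The other dependency links word 5 to a gap after word 10.)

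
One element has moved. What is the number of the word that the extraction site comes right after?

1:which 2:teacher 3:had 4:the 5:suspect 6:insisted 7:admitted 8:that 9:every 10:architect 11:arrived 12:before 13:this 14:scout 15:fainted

The displaced element is "which teacher" (word 2).
It is linked across 1 clause boundary (Ø).
It functions as the subject of "admitted", so the gap sits immediately after word 6 ("insisted").
Base order: The suspect had insisted which teacher admitted that every architect arrived before this scout fainted.

6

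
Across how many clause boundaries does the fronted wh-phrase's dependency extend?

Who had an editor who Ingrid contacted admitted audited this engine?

1

"who" is extracted from the subject of "audited".
Boundaries crossed, outermost first: [Ø] — 1 in total.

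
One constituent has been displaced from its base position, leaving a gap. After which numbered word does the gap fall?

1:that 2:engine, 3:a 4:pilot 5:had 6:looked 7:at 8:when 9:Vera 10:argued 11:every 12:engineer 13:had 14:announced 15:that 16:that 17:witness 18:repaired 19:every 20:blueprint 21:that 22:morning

The displaced element is "that engine" (word 2).
It functions as the object of the preposition "at" of "looked", so the gap sits immediately after word 7 ("at").
Base order: A pilot had looked at that engine when Vera argued every engineer had announced that that witness repaired every blueprint that morning.

7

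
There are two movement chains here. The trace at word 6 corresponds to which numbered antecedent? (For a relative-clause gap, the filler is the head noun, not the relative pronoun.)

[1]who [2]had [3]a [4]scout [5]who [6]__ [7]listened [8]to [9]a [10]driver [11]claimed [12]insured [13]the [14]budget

4

The marked gap is inside the relative clause, the subject of "listened".
Its filler is the head noun "scout" (via "who"), at word 4.
(The other dependency links word 1 to a gap after word 11.)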